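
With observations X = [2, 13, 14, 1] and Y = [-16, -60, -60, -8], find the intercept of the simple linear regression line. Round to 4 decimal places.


First find the slope: b1 = -4.0000.
Means: xbar = 7.5000, ybar = -36.0000.
b0 = ybar - b1 * xbar = -36.0000 - -4.0000 * 7.5000 = -6.0000.

-6.0000


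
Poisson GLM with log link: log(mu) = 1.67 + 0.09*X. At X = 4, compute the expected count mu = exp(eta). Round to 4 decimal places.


Linear predictor: eta = 1.67 + (0.09)(4) = 2.0300.
Expected count: mu = exp(2.0300) = 7.6141.

7.6141


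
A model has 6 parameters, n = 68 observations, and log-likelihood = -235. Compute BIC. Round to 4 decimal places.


k * ln(n) = 6 * ln(68) = 6 * 4.219508 = 25.317048.
-2 * loglik = -2 * (-235) = 470.
BIC = 25.317048 + 470 = 495.317048, which rounds to 495.3170.

495.3170


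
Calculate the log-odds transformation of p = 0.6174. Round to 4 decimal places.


1 - p = 0.3826.
p/(1-p) = 1.6137.
logit = ln(1.6137) = 0.4785.

0.4785


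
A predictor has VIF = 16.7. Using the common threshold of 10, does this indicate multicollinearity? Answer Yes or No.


The threshold is 10.
VIF = 16.7 is >= 10.
Multicollinearity indication: Yes.

Yes


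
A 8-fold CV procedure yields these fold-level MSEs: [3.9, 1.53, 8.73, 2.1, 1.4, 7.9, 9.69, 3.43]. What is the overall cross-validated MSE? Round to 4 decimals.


Add all fold MSEs: 38.6800.
Divide by k = 8: 38.6800/8 = 4.8350.

4.8350


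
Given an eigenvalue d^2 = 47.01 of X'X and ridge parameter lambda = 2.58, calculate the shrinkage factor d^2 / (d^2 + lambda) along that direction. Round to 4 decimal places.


Compute the denominator: 47.01 + 2.58 = 49.5900.
Shrinkage factor = 47.01 / 49.5900 = 0.9480.

0.9480


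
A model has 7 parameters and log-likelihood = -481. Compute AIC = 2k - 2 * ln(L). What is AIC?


AIC = 2*7 - 2*(-481).
= 14 + 962 = 976.

976


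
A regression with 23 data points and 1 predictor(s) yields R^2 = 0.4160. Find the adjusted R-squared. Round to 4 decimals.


Using the formula:
(1 - 0.4160) = 0.5840.
Multiply by 22/21: 0.5840 * 22 = 12.8480, then 12.8480 / 21 = 0.6118.
Adj R^2 = 1 - 0.6118 = 0.3882.

0.3882


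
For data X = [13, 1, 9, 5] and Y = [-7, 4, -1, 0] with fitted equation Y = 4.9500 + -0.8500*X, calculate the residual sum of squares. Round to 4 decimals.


Predicted values from Y = 4.9500 + -0.8500*X.
Residuals: [-0.9000, -0.1000, 1.7000, -0.7000].
SSres = 4.2000.

4.2000


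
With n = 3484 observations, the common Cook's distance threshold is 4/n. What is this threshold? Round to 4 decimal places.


Cook's distance cutoff = 4/n = 4/3484.
= 0.0011.

0.0011


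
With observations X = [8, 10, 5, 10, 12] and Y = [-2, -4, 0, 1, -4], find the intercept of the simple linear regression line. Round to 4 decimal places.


First find the slope: b1 = -0.4643.
Means: xbar = 9.0000, ybar = -1.8000.
b0 = ybar - b1 * xbar = -1.8000 - -0.4643 * 9.0000 = 2.3786.

2.3786


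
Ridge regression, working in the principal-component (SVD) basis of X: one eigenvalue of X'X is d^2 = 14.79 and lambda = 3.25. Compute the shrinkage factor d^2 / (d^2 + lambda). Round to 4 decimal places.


Denominator = d^2 + lambda = 14.79 + 3.25 = 18.0400.
Shrinkage = 14.79 / 18.0400 = 0.8198.

0.8198


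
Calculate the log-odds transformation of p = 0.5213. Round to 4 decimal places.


The odds are p/(1-p) = 0.5213 / 0.4787 = 1.0890.
logit(p) = ln(1.0890) = 0.0853.

0.0853


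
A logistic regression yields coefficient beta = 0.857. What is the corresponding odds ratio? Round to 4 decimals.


Odds ratio = exp(beta) = exp(0.857).
= 2.3561.

2.3561


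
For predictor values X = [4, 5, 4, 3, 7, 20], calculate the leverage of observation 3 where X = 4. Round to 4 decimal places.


Compute xbar = 7.1667 with n = 6 observations.
SXX = 206.8333.
Leverage = 1/6 + (4 - 7.1667)^2/206.8333 = 0.2151.

0.2151


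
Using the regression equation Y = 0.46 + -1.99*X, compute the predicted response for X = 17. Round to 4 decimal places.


Plug X = 17 into Y = 0.46 + -1.99*X:
Y = 0.46 + -33.8300 = -33.3700.

-33.3700


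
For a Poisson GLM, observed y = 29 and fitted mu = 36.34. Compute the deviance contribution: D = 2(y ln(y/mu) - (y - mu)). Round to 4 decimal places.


y/mu = 29/36.34 = 0.798019 (approx.), and ln(29/36.34) = -0.225623.
y * ln(y/mu) = 29 * -0.225623 = -6.543067.
y - mu = -7.34.
D = 2 * (-6.543067 - -7.34) = 1.593866, which rounds to 1.5939.

1.5939


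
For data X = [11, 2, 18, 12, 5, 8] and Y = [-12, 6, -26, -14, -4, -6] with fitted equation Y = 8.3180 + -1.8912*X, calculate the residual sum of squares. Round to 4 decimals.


For each point, residual = actual - predicted.
Residuals: [0.4852, 1.4644, -0.2764, 0.3764, -2.8620, 0.8116].
Sum of squared residuals = 11.4477.

11.4477


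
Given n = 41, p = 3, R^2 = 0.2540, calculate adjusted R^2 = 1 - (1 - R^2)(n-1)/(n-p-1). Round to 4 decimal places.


Adjusted R^2 = 1 - (1 - R^2) * (n-1)/(n-p-1).
(1 - R^2) = 0.7460.
(n-1)/(n-p-1) = 40/37.
(1 - R^2) * (n-1) = 0.7460 * 40 = 29.8400.
Divide by (n-p-1): 29.8400 / 37 = 0.8065.
Adj R^2 = 1 - 0.8065 = 0.1935.

0.1935


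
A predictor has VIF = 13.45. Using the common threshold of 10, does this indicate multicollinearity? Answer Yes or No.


Check: VIF = 13.45 vs threshold = 10.
Since 13.45 >= 10, the answer is Yes.

Yes


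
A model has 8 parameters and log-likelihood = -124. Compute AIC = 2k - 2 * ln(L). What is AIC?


AIC = 2k - 2*loglik = 2(8) - 2(-124).
= 16 + 248 = 264.

264


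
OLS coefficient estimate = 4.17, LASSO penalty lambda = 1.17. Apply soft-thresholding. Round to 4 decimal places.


|beta_OLS| = 4.17.
lambda = 1.17.
Since |beta| > lambda, coefficient = sign(beta)*(|beta| - lambda) = 3.0000.
Result = 3.0000.

3.0000


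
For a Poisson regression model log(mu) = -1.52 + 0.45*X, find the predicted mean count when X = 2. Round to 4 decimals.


eta = -1.52 + 0.45 * 2 = -0.6200.
mu = exp(-0.6200) = 0.5379.

0.5379


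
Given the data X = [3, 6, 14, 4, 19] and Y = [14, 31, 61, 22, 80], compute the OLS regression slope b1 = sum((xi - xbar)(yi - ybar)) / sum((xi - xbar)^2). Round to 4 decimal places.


Calculate xbar = 9.2000, ybar = 41.6000.
S_xx = 194.8000, S_xy = 776.4000.
Using b1 = S_xy / S_xx = 776.4000 / 194.8000, we get b1 = 3.9856.

3.9856


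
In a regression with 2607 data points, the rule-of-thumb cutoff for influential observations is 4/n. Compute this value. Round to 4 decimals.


Cook's distance cutoff = 4/n = 4/2607.
= 0.0015.

0.0015


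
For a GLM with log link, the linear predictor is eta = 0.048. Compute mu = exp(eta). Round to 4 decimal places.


Apply the inverse link:
mu = e^0.048 = 1.0492.

1.0492


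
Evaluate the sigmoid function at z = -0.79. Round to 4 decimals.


First, exp(0.7900) = 2.2034.
Then sigma(z) = 1/(1 + 2.2034) = 0.3122.

0.3122


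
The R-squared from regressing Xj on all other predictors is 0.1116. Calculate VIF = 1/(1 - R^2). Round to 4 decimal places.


VIF = 1 / (1 - 0.1116).
= 1 / 0.8884 = 1.1256.

1.1256


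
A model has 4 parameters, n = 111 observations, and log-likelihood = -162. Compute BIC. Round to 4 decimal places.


ln(111) = 4.709530.
k * ln(n) = 4 * 4.709530 = 18.838120.
-2L = 324.
BIC = 18.838120 + 324 = 342.838120, which rounds to 342.8381.

342.8381


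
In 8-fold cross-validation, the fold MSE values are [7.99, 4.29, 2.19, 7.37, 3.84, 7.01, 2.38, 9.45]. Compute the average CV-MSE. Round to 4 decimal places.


Total MSE across folds = 44.5200.
CV-MSE = 44.5200/8 = 5.5650.

5.5650


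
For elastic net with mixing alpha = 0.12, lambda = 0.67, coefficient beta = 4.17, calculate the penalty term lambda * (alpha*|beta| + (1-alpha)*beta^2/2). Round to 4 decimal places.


alpha * |beta| = 0.12 * 4.17 = 0.5004.
(1-alpha) * beta^2/2 = 0.88 * 17.3889/2 = 7.6511.
Total = 0.67 * (0.5004 + 7.6511) = 5.4615.

5.4615


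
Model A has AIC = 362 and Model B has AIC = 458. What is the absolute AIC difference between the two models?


Compute |362 - 458| = 96.
Model A has the smaller AIC.

96


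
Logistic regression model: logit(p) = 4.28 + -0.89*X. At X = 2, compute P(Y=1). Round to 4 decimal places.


Compute z = 4.28 + (-0.89)(2) = 2.5000.
exp(-z) = 0.0821.
P = 1/(1 + 0.0821) = 0.9241.

0.9241


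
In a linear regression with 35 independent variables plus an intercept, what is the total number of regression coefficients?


Each predictor gets one coefficient, plus one intercept.
Total parameters = 35 + 1 = 36.

36


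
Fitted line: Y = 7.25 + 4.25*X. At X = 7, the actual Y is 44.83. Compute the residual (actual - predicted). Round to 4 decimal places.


Compute yhat = 7.25 + (4.25)(7) = 37.0000.
Residual = actual - predicted = 44.83 - 37.0000 = 7.8300.

7.8300


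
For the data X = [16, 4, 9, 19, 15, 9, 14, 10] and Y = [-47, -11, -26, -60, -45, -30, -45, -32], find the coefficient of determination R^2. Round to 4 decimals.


After computing the OLS fit (b0=0.5366, b1=-3.1280):
SSres = 23.3110, SStot = 1628.0000.
R^2 = 1 - 23.3110/1628.0000 = 0.9857.

0.9857


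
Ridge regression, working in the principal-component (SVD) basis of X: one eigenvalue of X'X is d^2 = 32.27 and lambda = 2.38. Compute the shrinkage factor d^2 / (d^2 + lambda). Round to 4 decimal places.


Compute the denominator: 32.27 + 2.38 = 34.6500.
Shrinkage factor = 32.27 / 34.6500 = 0.9313.

0.9313


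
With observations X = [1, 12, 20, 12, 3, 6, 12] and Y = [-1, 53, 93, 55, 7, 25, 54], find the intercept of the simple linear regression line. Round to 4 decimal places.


First find the slope: b1 = 4.9955.
Means: xbar = 9.4286, ybar = 40.8571.
b0 = ybar - b1 * xbar = 40.8571 - 4.9955 * 9.4286 = -6.2436.

-6.2436


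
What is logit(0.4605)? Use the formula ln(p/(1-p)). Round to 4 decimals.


The odds are p/(1-p) = 0.4605 / 0.5395 = 0.8536.
logit(p) = ln(0.8536) = -0.1583.

-0.1583


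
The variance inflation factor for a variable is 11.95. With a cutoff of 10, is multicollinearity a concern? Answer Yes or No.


The threshold is 10.
VIF = 11.95 is >= 10.
Multicollinearity indication: Yes.

Yes


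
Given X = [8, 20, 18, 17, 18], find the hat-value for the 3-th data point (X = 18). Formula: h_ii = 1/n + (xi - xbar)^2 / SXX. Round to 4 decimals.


Mean of X: xbar = 16.2000.
SXX = 88.8000.
For X = 18: h = 1/5 + (18 - 16.2000)^2/88.8000 = 0.2365.

0.2365


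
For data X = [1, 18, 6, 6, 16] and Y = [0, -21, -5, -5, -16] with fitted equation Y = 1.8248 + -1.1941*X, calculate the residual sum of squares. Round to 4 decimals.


For each point, residual = actual - predicted.
Residuals: [-0.6307, -1.3310, 0.3398, 0.3398, 1.2808].
Sum of squared residuals = 4.0407.

4.0407


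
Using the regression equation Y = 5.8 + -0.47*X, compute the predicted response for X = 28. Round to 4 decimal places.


Plug X = 28 into Y = 5.8 + -0.47*X:
Y = 5.8 + -13.1600 = -7.3600.

-7.3600


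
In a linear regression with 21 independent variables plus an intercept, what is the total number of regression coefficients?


Each predictor gets one coefficient, plus one intercept.
Total parameters = 21 + 1 = 22.

22


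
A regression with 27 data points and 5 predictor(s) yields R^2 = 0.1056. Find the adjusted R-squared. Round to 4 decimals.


Using the formula:
(1 - 0.1056) = 0.8944.
Multiply by 26/21: 0.8944 * 26 = 23.2544, then 23.2544 / 21 = 1.1074.
Adj R^2 = 1 - 1.1074 = -0.1074.

-0.1074


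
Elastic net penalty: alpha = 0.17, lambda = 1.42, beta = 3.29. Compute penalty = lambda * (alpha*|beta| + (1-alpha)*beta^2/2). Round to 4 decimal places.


L1 component = 0.17 * |3.29| = 0.5593.
L2 component = 0.83 * 3.29^2 / 2 = 4.4920.
Penalty = 1.42 * (0.5593 + 4.4920) = 1.42 * 5.0513 = 7.1728.

7.1728


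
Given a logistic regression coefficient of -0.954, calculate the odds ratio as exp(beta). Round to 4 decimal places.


Odds ratio = exp(beta) = exp(-0.954).
= 0.3852.

0.3852


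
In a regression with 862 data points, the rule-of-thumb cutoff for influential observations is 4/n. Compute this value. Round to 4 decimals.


The threshold is 4/n.
4/862 = 0.0046.

0.0046


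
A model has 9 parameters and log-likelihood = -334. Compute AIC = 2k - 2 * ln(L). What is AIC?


Compute:
2k = 2*9 = 18.
-2*loglik = -2*(-334) = 668.
AIC = 18 + 668 = 686.

686


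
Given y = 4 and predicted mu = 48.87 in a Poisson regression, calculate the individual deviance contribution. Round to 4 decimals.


First: ln(4/48.87) = -2.502869.
Then: 4 * -2.502869 = -10.011476.
y - mu = 4 - 48.87 = -44.87.
D = 2(-10.011476 - -44.87) = 69.717048, which rounds to 69.7170.

69.7170


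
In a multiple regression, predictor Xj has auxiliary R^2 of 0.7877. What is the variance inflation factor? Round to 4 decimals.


VIF = 1 / (1 - 0.7877).
= 1 / 0.2123 = 4.7103.

4.7103


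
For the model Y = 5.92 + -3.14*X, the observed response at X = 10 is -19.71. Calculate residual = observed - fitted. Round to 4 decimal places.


Compute yhat = 5.92 + (-3.14)(10) = -25.4800.
Residual = actual - predicted = -19.71 - -25.4800 = 5.7700.

5.7700


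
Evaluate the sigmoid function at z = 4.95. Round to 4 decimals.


exp(-4.9500) = 0.0071.
1 + exp(-z) = 1.0071.
sigmoid = 1/1.0071 = 0.9930.

0.9930


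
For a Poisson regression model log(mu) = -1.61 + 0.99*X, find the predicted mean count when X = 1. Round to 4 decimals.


Compute eta = -1.61 + 0.99 * 1 = -0.6200.
Apply inverse link: mu = e^-0.6200 = 0.5379.

0.5379


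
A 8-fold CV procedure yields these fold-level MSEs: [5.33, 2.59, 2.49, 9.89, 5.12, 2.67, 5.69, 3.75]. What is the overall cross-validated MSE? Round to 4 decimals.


Sum of fold MSEs = 37.5300.
Average = 37.5300 / 8 = 4.6913.

4.6913


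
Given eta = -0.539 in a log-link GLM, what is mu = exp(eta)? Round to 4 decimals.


The inverse log link gives:
mu = exp(-0.539) = 0.5833.

0.5833


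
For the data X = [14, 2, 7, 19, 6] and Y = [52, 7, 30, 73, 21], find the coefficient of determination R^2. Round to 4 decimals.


The fitted line is Y = -0.1102 + 3.8240*X.
SSres = 17.0616, SStot = 2725.2000.
R^2 = 1 - SSres/SStot = 0.9937.

0.9937


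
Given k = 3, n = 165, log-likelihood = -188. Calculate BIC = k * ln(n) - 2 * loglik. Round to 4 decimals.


ln(165) = 5.105945.
k * ln(n) = 3 * 5.105945 = 15.317835.
-2L = 376.
BIC = 15.317835 + 376 = 391.317835, which rounds to 391.3178.

391.3178


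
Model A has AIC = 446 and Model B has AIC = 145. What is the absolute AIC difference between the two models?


Compute |446 - 145| = 301.
Model B has the smaller AIC.

301


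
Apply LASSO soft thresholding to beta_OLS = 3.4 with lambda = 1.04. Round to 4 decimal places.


Check: |3.4| = 3.4 vs lambda = 1.04.
Since |beta| > lambda, coefficient = sign(beta)*(|beta| - lambda) = 2.3600.
Soft-thresholded coefficient = 2.3600.

2.3600


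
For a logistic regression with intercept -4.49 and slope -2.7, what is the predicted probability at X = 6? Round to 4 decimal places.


Linear predictor: z = -4.49 + -2.7 * 6 = -20.6900.
P = 1/(1 + exp(20.6900)) = 1/(1 + 967281386.2774) = 0.0000.

0.0000


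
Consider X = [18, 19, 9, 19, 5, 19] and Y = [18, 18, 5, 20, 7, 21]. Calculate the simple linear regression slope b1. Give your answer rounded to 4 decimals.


First compute the means: xbar = 14.8333, ybar = 14.8333.
Then S_xx = sum((xi - xbar)^2) = 192.8333.
S_xy = sum((xi - xbar)(yi - ybar)) = 204.8333.
b1 = S_xy / S_xx = 204.8333 / 192.8333 = 1.0622.

1.0622


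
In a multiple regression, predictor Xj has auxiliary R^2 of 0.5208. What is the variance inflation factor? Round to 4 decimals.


VIF = 1 / (1 - 0.5208).
= 1 / 0.4792 = 2.0868.

2.0868


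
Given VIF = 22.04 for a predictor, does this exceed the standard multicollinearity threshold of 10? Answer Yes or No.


Compare VIF = 22.04 to the threshold of 10.
22.04 >= 10, so the answer is Yes.

Yes


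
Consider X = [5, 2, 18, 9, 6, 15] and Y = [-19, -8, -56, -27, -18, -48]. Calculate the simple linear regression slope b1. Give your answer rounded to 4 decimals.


The sample means are xbar = 9.1667 and ybar = -29.3333.
Compute S_xx = 190.8333 and S_xy = -576.6667.
Slope b1 = S_xy / S_xx = -576.6667 / 190.8333 = -3.0218.

-3.0218


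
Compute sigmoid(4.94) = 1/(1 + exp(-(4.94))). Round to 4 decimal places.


exp(-4.9400) = 0.0072.
1 + exp(-z) = 1.0072.
sigmoid = 1/1.0072 = 0.9929.

0.9929


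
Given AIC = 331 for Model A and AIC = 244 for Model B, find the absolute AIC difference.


Compute |331 - 244| = 87.
Model B has the smaller AIC.

87


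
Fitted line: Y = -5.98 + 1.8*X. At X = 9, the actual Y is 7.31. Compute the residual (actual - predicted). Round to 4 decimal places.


Predicted = -5.98 + 1.8 * 9 = 10.2200.
Residual = 7.31 - 10.2200 = -2.9100.

-2.9100


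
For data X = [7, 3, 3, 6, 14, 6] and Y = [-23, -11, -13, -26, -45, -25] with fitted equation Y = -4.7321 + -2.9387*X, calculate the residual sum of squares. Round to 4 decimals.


Compute predicted values, then residuals = yi - yhat_i.
Residuals: [2.3030, 2.5482, 0.5482, -3.6357, 0.8739, -2.6357].
SSres = sum(residual^2) = 33.0266.

33.0266


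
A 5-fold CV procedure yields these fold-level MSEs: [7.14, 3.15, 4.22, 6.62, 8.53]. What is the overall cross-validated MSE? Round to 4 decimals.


Sum of fold MSEs = 29.6600.
Average = 29.6600 / 5 = 5.9320.

5.9320


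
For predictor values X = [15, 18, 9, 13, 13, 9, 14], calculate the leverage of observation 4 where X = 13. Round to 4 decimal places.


Mean of X: xbar = 13.0000.
SXX = 62.0000.
For X = 13: h = 1/7 + (13 - 13.0000)^2/62.0000 = 0.1429.

0.1429


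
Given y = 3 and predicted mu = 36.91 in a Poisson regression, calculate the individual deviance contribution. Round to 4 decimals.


First: ln(3/36.91) = -2.509870.
Then: 3 * -2.509870 = -7.529610.
y - mu = 3 - 36.91 = -33.91.
D = 2(-7.529610 - -33.91) = 52.760780, which rounds to 52.7608.

52.7608


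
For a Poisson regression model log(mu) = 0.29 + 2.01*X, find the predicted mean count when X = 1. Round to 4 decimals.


Compute eta = 0.29 + 2.01 * 1 = 2.3000.
Apply inverse link: mu = e^2.3000 = 9.9742.

9.9742


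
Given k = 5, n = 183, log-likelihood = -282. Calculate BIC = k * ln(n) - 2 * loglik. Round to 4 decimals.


k * ln(n) = 5 * ln(183) = 5 * 5.209486 = 26.047430.
-2 * loglik = -2 * (-282) = 564.
BIC = 26.047430 + 564 = 590.047430, which rounds to 590.0474.

590.0474


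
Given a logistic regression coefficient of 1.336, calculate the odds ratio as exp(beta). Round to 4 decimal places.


exp(1.336) = 3.8038.
So the odds ratio is 3.8038.

3.8038


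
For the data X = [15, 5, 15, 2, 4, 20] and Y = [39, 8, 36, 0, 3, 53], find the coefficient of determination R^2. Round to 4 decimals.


Fit the OLS line: b0 = -7.3087, b1 = 2.9976.
SSres = 9.3317.
SStot = 2478.8333.
R^2 = 1 - 9.3317/2478.8333 = 0.9962.

0.9962


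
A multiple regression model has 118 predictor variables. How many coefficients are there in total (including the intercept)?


Each predictor gets one coefficient, plus one intercept.
Total parameters = 118 + 1 = 119.

119


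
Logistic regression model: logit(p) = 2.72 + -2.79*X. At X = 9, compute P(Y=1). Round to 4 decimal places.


z = 2.72 + -2.79 * 9 = -22.3900.
Sigmoid: P = 1 / (1 + exp(22.3900)) = 0.0000.

0.0000


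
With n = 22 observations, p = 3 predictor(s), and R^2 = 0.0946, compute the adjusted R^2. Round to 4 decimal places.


Plug in: Adj R^2 = 1 - (1 - 0.0946) * 21/18.
= 1 - 0.9054 * 21/18
= 1 - 19.0134 / 18
= 1 - 1.0563 = -0.0563.

-0.0563


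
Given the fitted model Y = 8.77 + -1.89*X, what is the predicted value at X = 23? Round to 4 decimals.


Plug X = 23 into Y = 8.77 + -1.89*X:
Y = 8.77 + -43.4700 = -34.7000.

-34.7000


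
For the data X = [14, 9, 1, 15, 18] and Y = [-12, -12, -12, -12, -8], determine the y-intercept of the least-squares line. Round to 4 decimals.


The slope is b1 = 0.1490.
Sample means are xbar = 11.4000 and ybar = -11.2000.
Intercept: b0 = -11.2000 - (0.1490)(11.4000) = -12.8984.

-12.8984


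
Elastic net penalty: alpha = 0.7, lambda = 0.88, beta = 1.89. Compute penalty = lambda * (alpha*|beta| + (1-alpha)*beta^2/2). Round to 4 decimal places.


L1 component = 0.7 * |1.89| = 1.3230.
L2 component = 0.3 * 1.89^2 / 2 = 0.5358.
Penalty = 0.88 * (1.3230 + 0.5358) = 0.88 * 1.8588 = 1.6358.

1.6358


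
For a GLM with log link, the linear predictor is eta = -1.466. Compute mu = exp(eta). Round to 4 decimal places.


Apply the inverse link:
mu = e^-1.466 = 0.2308.

0.2308


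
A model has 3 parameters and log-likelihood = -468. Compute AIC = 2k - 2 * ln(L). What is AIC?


AIC = 2k - 2*loglik = 2(3) - 2(-468).
= 6 + 936 = 942.

942


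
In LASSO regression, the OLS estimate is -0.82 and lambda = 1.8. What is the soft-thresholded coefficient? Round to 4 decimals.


|beta_OLS| = 0.82.
lambda = 1.8.
Since |beta| <= lambda, the coefficient is set to 0.
Result = 0.0000.

0.0000


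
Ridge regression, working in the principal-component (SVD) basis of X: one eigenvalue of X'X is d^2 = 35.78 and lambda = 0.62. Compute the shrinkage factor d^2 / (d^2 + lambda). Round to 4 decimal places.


Denominator = d^2 + lambda = 35.78 + 0.62 = 36.4000.
Shrinkage = 35.78 / 36.4000 = 0.9830.

0.9830


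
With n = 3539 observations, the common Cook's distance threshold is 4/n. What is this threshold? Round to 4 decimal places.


Using the rule of thumb:
Threshold = 4 / 3539 = 0.0011.

0.0011


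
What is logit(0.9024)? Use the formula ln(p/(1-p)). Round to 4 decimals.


The odds are p/(1-p) = 0.9024 / 0.0976 = 9.2459.
logit(p) = ln(9.2459) = 2.2242.

2.2242


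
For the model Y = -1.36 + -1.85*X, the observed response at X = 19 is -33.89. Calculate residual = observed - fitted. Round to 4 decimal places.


Predicted = -1.36 + -1.85 * 19 = -36.5100.
Residual = -33.89 - -36.5100 = 2.6200.

2.6200


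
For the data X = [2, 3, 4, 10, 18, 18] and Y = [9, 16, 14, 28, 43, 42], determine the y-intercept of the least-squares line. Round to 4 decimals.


First find the slope: b1 = 1.9743.
Means: xbar = 9.1667, ybar = 25.3333.
b0 = ybar - b1 * xbar = 25.3333 - 1.9743 * 9.1667 = 7.2352.

7.2352


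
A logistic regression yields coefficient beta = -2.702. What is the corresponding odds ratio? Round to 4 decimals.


The odds ratio is computed as:
OR = e^(-2.702) = 0.0671.

0.0671


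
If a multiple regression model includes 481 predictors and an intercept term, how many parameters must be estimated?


Including the intercept, the model has 481 predictor coefficients + 1 intercept.
Total = 482.

482


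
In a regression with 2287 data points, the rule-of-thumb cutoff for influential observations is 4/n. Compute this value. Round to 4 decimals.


Using the rule of thumb:
Threshold = 4 / 2287 = 0.0017.

0.0017


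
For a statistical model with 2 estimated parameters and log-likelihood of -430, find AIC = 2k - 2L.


AIC = 2*2 - 2*(-430).
= 4 + 860 = 864.

864


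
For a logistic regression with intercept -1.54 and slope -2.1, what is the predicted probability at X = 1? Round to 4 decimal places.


Compute z = -1.54 + (-2.1)(1) = -3.6400.
exp(-z) = 38.0918.
P = 1/(1 + 38.0918) = 0.0256.

0.0256


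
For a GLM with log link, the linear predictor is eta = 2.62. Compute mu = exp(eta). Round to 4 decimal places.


Apply the inverse link:
mu = e^2.62 = 13.7357.

13.7357


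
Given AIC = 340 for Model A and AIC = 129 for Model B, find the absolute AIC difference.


|AIC_A - AIC_B| = |340 - 129| = 211.
Model B is preferred (lower AIC).

211


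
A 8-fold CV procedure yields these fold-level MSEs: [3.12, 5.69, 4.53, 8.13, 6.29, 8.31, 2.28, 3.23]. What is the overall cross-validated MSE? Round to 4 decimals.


Sum of fold MSEs = 41.5800.
Average = 41.5800 / 8 = 5.1975.

5.1975


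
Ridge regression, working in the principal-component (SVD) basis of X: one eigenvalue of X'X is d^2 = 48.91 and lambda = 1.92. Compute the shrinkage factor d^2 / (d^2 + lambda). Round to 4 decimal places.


Denominator = d^2 + lambda = 48.91 + 1.92 = 50.8300.
Shrinkage = 48.91 / 50.8300 = 0.9622.

0.9622


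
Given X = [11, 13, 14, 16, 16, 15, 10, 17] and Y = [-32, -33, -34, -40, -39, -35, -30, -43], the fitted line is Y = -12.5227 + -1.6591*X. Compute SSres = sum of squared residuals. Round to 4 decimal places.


Predicted values from Y = -12.5227 + -1.6591*X.
Residuals: [-1.2272, 1.0910, 1.7501, -0.9317, 0.0683, 2.4092, -0.8863, -2.2726].
SSres = 18.3864.

18.3864


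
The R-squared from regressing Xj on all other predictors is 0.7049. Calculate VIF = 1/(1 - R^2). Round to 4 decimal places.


Using VIF = 1/(1 - R^2_j):
1 - 0.7049 = 0.2951.
VIF = 3.3887.

3.3887


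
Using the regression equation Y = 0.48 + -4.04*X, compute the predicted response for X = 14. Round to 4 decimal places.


Plug X = 14 into Y = 0.48 + -4.04*X:
Y = 0.48 + -56.5600 = -56.0800.

-56.0800


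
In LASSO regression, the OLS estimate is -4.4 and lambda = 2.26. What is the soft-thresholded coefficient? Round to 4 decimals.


|beta_OLS| = 4.4.
lambda = 2.26.
Since |beta| > lambda, coefficient = sign(beta)*(|beta| - lambda) = -2.1400.
Result = -2.1400.

-2.1400


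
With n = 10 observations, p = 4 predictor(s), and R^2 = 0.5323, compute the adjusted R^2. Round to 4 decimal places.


Using the formula:
(1 - 0.5323) = 0.4677.
Multiply by 9/5: 0.4677 * 9 = 4.2093, then 4.2093 / 5 = 0.8419.
Adj R^2 = 1 - 0.8419 = 0.1581.

0.1581


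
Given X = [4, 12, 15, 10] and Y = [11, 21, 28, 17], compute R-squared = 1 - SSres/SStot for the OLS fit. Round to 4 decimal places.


Fit the OLS line: b0 = 3.9344, b1 = 1.4942.
SSres = 8.1853.
SStot = 152.7500.
R^2 = 1 - 8.1853/152.7500 = 0.9464.

0.9464


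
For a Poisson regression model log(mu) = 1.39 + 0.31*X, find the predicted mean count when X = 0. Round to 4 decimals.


eta = 1.39 + 0.31 * 0 = 1.3900.
mu = exp(1.3900) = 4.0149.

4.0149


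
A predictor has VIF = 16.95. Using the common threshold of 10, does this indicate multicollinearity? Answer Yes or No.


The threshold is 10.
VIF = 16.95 is >= 10.
Multicollinearity indication: Yes.

Yes


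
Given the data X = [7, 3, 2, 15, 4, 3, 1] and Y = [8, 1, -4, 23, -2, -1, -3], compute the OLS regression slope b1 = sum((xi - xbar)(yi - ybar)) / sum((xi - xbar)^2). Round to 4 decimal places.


Calculate xbar = 5.0000, ybar = 3.1429.
S_xx = 138.0000, S_xy = 272.0000.
Using b1 = S_xy / S_xx = 272.0000 / 138.0000, we get b1 = 1.9710.

1.9710


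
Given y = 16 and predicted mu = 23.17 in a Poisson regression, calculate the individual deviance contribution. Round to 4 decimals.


First: ln(16/23.17) = -0.370270.
Then: 16 * -0.370270 = -5.924320.
y - mu = 16 - 23.17 = -7.17.
D = 2(-5.924320 - -7.17) = 2.491360, which rounds to 2.4914.

2.4914


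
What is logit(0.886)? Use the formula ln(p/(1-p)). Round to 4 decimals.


The odds are p/(1-p) = 0.886 / 0.114 = 7.7719.
logit(p) = ln(7.7719) = 2.0505.

2.0505


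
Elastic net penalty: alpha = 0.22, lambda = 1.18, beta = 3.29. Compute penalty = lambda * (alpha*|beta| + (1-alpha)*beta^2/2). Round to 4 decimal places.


Compute:
L1 = 0.22 * 3.29 = 0.7238.
L2 = 0.78 * 3.29^2 / 2 = 4.2214.
Penalty = 1.18 * (0.7238 + 4.2214) = 5.8353.

5.8353


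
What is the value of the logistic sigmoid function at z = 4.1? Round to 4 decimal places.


First, exp(-4.1000) = 0.0166.
Then sigma(z) = 1/(1 + 0.0166) = 0.9837.

0.9837


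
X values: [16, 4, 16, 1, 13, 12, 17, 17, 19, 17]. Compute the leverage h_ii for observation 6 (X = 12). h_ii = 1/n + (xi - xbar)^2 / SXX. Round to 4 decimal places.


Compute xbar = 13.2000 with n = 10 observations.
SXX = 327.6000.
Leverage = 1/10 + (12 - 13.2000)^2/327.6000 = 0.1044.

0.1044


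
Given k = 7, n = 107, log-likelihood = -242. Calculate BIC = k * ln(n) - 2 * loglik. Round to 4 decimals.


Compute k*ln(n) = 7*ln(107) = 7*4.672829 = 32.709803.
Then -2*loglik = 484.
BIC = 32.709803 + 484 = 516.709803, which rounds to 516.7098.

516.7098


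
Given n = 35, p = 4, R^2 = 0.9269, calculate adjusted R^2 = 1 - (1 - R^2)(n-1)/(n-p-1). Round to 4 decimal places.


Adjusted R^2 = 1 - (1 - R^2) * (n-1)/(n-p-1).
(1 - R^2) = 0.0731.
(n-1)/(n-p-1) = 34/30.
(1 - R^2) * (n-1) = 0.0731 * 34 = 2.4854.
Divide by (n-p-1): 2.4854 / 30 = 0.0828.
Adj R^2 = 1 - 0.0828 = 0.9172.

0.9172


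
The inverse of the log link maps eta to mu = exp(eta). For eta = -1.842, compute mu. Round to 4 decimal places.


mu = exp(eta) = exp(-1.842).
= 0.1585.

0.1585


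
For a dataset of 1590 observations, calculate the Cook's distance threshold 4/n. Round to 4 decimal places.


Cook's distance cutoff = 4/n = 4/1590.
= 0.0025.

0.0025


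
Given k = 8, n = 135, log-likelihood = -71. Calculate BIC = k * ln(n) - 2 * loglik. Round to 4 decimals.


k * ln(n) = 8 * ln(135) = 8 * 4.905275 = 39.242200.
-2 * loglik = -2 * (-71) = 142.
BIC = 39.242200 + 142 = 181.242200, which rounds to 181.2422.

181.2422


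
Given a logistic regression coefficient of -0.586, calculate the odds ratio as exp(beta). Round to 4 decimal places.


The odds ratio is computed as:
OR = e^(-0.586) = 0.5565.

0.5565


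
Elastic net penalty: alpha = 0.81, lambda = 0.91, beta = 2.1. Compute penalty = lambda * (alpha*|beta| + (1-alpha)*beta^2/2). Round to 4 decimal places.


alpha * |beta| = 0.81 * 2.1 = 1.7010.
(1-alpha) * beta^2/2 = 0.19 * 4.4100/2 = 0.4190.
Total = 0.91 * (1.7010 + 0.4190) = 1.9292.

1.9292


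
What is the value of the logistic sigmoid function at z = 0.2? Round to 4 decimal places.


First, exp(-0.2000) = 0.8187.
Then sigma(z) = 1/(1 + 0.8187) = 0.5498.

0.5498


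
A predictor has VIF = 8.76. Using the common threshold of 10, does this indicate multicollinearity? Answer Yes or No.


Check: VIF = 8.76 vs threshold = 10.
Since 8.76 < 10, the answer is No.

No


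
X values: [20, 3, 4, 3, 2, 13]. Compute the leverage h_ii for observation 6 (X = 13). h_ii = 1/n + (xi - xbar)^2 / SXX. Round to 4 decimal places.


Compute xbar = 7.5000 with n = 6 observations.
SXX = 269.5000.
Leverage = 1/6 + (13 - 7.5000)^2/269.5000 = 0.2789.

0.2789


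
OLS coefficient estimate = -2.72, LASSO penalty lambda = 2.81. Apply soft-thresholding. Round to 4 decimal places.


Absolute value: |-2.72| = 2.72.
Compare to lambda = 2.81.
Since |beta| <= lambda, the coefficient is set to 0.

0.0000


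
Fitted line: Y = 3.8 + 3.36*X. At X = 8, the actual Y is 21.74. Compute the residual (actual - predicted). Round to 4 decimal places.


Fitted value at X = 8 is yhat = 3.8 + 3.36*8 = 30.6800.
Residual = 21.74 - 30.6800 = -8.9400.

-8.9400


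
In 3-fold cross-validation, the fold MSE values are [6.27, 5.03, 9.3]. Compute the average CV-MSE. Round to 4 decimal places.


Sum of fold MSEs = 20.6000.
Average = 20.6000 / 3 = 6.8667.

6.8667


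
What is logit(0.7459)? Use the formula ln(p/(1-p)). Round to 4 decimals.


Compute the odds: 0.7459/0.2541 = 2.9355.
Take the natural log: ln(2.9355) = 1.0769.

1.0769


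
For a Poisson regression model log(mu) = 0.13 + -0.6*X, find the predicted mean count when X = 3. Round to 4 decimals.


eta = 0.13 + -0.6 * 3 = -1.6700.
mu = exp(-1.6700) = 0.1882.

0.1882


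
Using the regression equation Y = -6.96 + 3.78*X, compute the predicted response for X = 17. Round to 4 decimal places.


Predicted value:
Y = -6.96 + (3.78)(17) = -6.96 + 64.2600 = 57.3000.

57.3000


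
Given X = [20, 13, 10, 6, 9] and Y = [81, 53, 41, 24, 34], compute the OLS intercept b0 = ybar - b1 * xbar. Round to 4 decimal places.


First find the slope: b1 = 4.1184.
Means: xbar = 11.6000, ybar = 46.6000.
b0 = ybar - b1 * xbar = 46.6000 - 4.1184 * 11.6000 = -1.1731.

-1.1731


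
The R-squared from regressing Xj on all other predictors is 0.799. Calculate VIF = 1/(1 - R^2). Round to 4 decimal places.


Using VIF = 1/(1 - R^2_j):
1 - 0.799 = 0.201.
VIF = 4.9751.

4.9751


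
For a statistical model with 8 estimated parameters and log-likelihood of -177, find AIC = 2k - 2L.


AIC = 2*8 - 2*(-177).
= 16 + 354 = 370.

370


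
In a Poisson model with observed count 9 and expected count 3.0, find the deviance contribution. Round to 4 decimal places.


Compute y*ln(y/mu) = 9*ln(9/3.0) = 9*1.098612 = 9.887508.
y - mu = 6.0.
D = 2*(9.887508 - (6.0)) = 7.775016, which rounds to 7.7750.

7.7750


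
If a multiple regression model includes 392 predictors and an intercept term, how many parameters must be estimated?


Each predictor gets one coefficient, plus one intercept.
Total parameters = 392 + 1 = 393.

393


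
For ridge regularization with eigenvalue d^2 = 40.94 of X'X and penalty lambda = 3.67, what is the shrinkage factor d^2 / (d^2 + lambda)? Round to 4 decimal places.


Denominator = d^2 + lambda = 40.94 + 3.67 = 44.6100.
Shrinkage = 40.94 / 44.6100 = 0.9177.

0.9177


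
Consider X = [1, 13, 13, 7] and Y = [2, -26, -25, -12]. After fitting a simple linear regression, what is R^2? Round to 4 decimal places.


The fitted line is Y = 4.1970 + -2.2879*X.
SSres = 0.5455, SStot = 518.7500.
R^2 = 1 - SSres/SStot = 0.9989.

0.9989


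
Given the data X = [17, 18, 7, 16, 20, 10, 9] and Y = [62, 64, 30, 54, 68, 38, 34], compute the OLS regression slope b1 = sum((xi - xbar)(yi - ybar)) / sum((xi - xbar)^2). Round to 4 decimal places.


The sample means are xbar = 13.8571 and ybar = 50.0000.
Compute S_xx = 154.8571 and S_xy = 476.0000.
Slope b1 = S_xy / S_xx = 476.0000 / 154.8571 = 3.0738.

3.0738


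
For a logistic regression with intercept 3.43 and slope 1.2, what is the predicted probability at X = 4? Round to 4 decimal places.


z = 3.43 + 1.2 * 4 = 8.2300.
Sigmoid: P = 1 / (1 + exp(-8.2300)) = 0.9997.

0.9997


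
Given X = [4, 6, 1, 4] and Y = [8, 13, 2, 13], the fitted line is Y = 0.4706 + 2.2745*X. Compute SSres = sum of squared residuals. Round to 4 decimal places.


Predicted values from Y = 0.4706 + 2.2745*X.
Residuals: [-1.5686, -1.1176, -0.7451, 3.4314].
SSres = 16.0392.

16.0392


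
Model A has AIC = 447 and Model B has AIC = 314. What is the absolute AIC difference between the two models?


Compute |447 - 314| = 133.
Model B has the smaller AIC.

133


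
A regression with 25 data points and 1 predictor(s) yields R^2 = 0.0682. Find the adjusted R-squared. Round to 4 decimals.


Adjusted R^2 = 1 - (1 - R^2) * (n-1)/(n-p-1).
(1 - R^2) = 0.9318.
(n-1)/(n-p-1) = 24/23.
(1 - R^2) * (n-1) = 0.9318 * 24 = 22.3632.
Divide by (n-p-1): 22.3632 / 23 = 0.9723.
Adj R^2 = 1 - 0.9723 = 0.0277.

0.0277


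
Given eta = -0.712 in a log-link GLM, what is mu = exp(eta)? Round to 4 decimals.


Apply the inverse link:
mu = e^-0.712 = 0.4907.

0.4907


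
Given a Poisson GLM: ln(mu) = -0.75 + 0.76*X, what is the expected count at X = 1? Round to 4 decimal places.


eta = -0.75 + 0.76 * 1 = 0.0100.
mu = exp(0.0100) = 1.0101.

1.0101


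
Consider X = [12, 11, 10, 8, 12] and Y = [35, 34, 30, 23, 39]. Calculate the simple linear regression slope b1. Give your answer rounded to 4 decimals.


First compute the means: xbar = 10.6000, ybar = 32.2000.
Then S_xx = sum((xi - xbar)^2) = 11.2000.
S_xy = sum((xi - xbar)(yi - ybar)) = 39.4000.
b1 = S_xy / S_xx = 39.4000 / 11.2000 = 3.5179.

3.5179


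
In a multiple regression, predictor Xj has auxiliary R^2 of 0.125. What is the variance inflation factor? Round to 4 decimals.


Using VIF = 1/(1 - R^2_j):
1 - 0.125 = 0.875.
VIF = 1.1429.

1.1429


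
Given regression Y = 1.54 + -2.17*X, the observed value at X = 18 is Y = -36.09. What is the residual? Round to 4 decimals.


Fitted value at X = 18 is yhat = 1.54 + -2.17*18 = -37.5200.
Residual = -36.09 - -37.5200 = 1.4300.

1.4300


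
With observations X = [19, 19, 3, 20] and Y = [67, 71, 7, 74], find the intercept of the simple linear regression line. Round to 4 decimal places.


The slope is b1 = 3.9016.
Sample means are xbar = 15.2500 and ybar = 54.7500.
Intercept: b0 = 54.7500 - (3.9016)(15.2500) = -4.7497.

-4.7497


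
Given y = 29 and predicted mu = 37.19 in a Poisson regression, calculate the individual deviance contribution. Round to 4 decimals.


Compute y*ln(y/mu) = 29*ln(29/37.19) = 29*-0.248744 = -7.213576.
y - mu = -8.19.
D = 2*(-7.213576 - (-8.19)) = 1.952848, which rounds to 1.9528.

1.9528


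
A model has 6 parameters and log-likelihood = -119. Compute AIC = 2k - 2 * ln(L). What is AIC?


AIC = 2k - 2*loglik = 2(6) - 2(-119).
= 12 + 238 = 250.

250


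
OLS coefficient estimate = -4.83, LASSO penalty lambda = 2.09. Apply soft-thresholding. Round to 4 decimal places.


|beta_OLS| = 4.83.
lambda = 2.09.
Since |beta| > lambda, coefficient = sign(beta)*(|beta| - lambda) = -2.7400.
Result = -2.7400.

-2.7400


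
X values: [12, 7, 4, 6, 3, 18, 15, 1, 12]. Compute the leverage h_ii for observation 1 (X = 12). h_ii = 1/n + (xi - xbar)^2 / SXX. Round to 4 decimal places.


Mean of X: xbar = 8.6667.
SXX = 272.0000.
For X = 12: h = 1/9 + (12 - 8.6667)^2/272.0000 = 0.1520.

0.1520


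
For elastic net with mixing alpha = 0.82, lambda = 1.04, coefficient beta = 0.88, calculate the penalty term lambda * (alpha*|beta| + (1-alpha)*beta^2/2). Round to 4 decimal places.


L1 component = 0.82 * |0.88| = 0.7216.
L2 component = 0.18 * 0.88^2 / 2 = 0.0697.
Penalty = 1.04 * (0.7216 + 0.0697) = 1.04 * 0.7913 = 0.8229.

0.8229


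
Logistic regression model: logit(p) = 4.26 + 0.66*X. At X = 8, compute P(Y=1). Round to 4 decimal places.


z = 4.26 + 0.66 * 8 = 9.5400.
Sigmoid: P = 1 / (1 + exp(-9.5400)) = 0.9999.

0.9999


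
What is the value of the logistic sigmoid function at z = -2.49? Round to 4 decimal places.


Compute exp(2.4900) = 12.0613.
Sigmoid = 1 / (1 + 12.0613) = 1 / 13.0613 = 0.0766.

0.0766


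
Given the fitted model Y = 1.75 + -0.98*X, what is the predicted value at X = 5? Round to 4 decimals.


Predicted value:
Y = 1.75 + (-0.98)(5) = 1.75 + -4.9000 = -3.1500.

-3.1500


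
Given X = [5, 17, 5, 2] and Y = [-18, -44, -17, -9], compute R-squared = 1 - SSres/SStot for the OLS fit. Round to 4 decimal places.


The fitted line is Y = -5.4520 + -2.2825*X.
SSres = 2.4068, SStot = 694.0000.
R^2 = 1 - SSres/SStot = 0.9965.

0.9965


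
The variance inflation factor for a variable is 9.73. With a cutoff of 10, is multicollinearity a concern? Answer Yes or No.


Compare VIF = 9.73 to the threshold of 10.
9.73 < 10, so the answer is No.

No


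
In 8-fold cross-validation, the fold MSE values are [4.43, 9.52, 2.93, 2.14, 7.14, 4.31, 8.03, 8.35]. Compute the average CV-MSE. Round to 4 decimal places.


Add all fold MSEs: 46.8500.
Divide by k = 8: 46.8500/8 = 5.8563.

5.8563


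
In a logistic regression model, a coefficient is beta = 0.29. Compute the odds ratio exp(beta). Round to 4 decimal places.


Odds ratio = exp(beta) = exp(0.29).
= 1.3364.

1.3364


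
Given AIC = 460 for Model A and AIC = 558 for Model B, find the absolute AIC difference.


|AIC_A - AIC_B| = |460 - 558| = 98.
Model A is preferred (lower AIC).

98


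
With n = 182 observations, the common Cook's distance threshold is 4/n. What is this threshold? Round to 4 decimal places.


Using the rule of thumb:
Threshold = 4 / 182 = 0.0220.

0.0220


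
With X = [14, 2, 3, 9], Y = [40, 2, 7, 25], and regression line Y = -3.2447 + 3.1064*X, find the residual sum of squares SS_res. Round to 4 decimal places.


Compute predicted values, then residuals = yi - yhat_i.
Residuals: [-0.2449, -0.9681, 0.9255, 0.2871].
SSres = sum(residual^2) = 1.9362.

1.9362


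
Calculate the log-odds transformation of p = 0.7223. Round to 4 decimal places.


The odds are p/(1-p) = 0.7223 / 0.2777 = 2.6010.
logit(p) = ln(2.6010) = 0.9559.

0.9559
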